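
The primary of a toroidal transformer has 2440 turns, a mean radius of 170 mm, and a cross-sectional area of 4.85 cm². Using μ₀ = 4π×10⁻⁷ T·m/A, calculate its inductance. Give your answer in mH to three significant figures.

For a thin toroid, L = μ₀N²A/(2πR).
L = (4π×10⁻⁷)(2440)²(4.850×10^-4) / (2π×0.17 m) = 3.397×10^-3 H.

L ≈ 3.40 mH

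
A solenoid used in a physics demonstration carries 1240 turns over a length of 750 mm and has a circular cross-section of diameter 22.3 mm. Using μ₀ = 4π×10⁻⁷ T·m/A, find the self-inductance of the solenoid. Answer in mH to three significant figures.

A = π(d/2)² = π(1.115×10^-2 m)² = 3.906×10^-4 m².
For a long solenoid, L = μ₀N²A/ℓ.
L = (4π×10⁻⁷)(1240)²(3.906×10^-4)/(0.75 m) = 1.006×10^-3 H.

L ≈ 1.01 mH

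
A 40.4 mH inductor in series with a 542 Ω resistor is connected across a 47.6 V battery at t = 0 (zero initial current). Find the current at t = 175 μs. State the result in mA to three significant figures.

I ≈ 79.4 mA

τ = L/R = 4.040×10^-2/542 = 7.454×10^-5 s; final current I_∞ = ε/R = 47.6/542 = 8.782×10^-2 A.
I(t) = I_∞(1 − e^(−t/τ)) with t/τ = 2.348.
I = (8.782×10^-2)(1 − e^(−2.348)) = 7.943×10^-2 A.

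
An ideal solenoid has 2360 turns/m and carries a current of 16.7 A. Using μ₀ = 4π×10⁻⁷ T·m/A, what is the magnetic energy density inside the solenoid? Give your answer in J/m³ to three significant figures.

B = μ₀nI = (4π×10⁻⁷)(2.360×10^3)(16.7) = 4.953×10^-2 T.
u = B²/(2μ₀) = (4.953×10^-2)²/(2×4π×10⁻⁷) = 976 J/m³.

u ≈ 976 J/m³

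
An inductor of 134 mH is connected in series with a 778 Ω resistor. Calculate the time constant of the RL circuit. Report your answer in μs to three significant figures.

τ = L/R = (0.134 H)/(778 Ω) = 1.722×10^-4 s.

τ ≈ 172 μs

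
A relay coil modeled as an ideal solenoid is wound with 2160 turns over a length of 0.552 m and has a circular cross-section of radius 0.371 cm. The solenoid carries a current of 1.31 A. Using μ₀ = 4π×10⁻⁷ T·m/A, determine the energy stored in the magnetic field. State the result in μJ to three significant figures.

U ≈ 394 μJ

A = πr² = π(3.710×10^-3 m)² = 4.324×10^-5 m².
L = μ₀N²A/ℓ = (4π×10⁻⁷)(2160)²(4.324×10^-5)/(0.552) = 4.593×10^-4 H.
U = ½LI² = ½(4.593×10^-4)(1.31)² = 3.941×10^-4 J.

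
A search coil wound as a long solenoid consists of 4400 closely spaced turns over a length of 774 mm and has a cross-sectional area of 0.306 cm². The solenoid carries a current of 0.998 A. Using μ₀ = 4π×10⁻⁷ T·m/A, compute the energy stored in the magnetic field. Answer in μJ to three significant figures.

A = 0.306 cm² = 3.060×10^-5 m².
L = μ₀N²A/ℓ = (4π×10⁻⁷)(4400)²(3.060×10^-5)/(0.774) = 9.618×10^-4 H.
U = ½LI² = ½(9.618×10^-4)(0.998)² = 4.790×10^-4 J.

U ≈ 479 μJ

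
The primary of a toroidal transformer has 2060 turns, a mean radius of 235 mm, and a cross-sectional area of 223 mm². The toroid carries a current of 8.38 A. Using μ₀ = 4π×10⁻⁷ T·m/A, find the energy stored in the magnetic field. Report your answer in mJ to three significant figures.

L = μ₀N²A/(2πR) = (4π×10⁻⁷)(2060)²(2.230×10^-4)/(2π×0.235) = 8.054×10^-4 H.
U = ½LI² = ½(8.054×10^-4)(8.38)² = 2.828×10^-2 J.

U ≈ 28.3 mJ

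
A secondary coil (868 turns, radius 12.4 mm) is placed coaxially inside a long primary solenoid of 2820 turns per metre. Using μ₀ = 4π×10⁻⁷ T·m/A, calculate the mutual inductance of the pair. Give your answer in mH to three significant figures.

The outer solenoid produces a uniform field B₁ = μ₀n₁I₁ across the inner coil,
so the flux linkage is N₂Φ = N₂B₁A₂ = μ₀n₁N₂A₂·I₁, giving M = μ₀n₁N₂A₂.
A₂ = πr² = π(1.240×10^-2 m)² = 4.831×10^-4 m².
M = (4π×10⁻⁷)(2820)(868)(4.831×10^-4) = 1.486×10^-3 H.

M ≈ 1.49 mH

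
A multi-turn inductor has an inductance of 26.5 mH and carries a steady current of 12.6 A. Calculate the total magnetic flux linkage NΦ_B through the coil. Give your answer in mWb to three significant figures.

NΦ_B ≈ 334 mWb

From L = NΦ_B/I, the flux linkage is NΦ_B = LI.
NΦ_B = (2.650×10^-2 H)(12.6 A) = 0.3339 Wb.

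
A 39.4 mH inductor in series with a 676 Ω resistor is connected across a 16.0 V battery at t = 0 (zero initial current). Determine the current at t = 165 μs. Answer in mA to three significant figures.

I ≈ 22.3 mA

τ = L/R = 3.940×10^-2/676 = 5.828×10^-5 s; final current I_∞ = ε/R = 16.0/676 = 2.367×10^-2 A.
I(t) = I_∞(1 − e^(−t/τ)) with t/τ = 2.831.
I = (2.367×10^-2)(1 − e^(−2.831)) = 2.227×10^-2 A.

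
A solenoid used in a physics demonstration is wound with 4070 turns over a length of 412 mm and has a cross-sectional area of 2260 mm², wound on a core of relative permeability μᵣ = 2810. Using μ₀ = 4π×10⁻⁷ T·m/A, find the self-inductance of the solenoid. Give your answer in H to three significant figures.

A = 2260 mm² = 2.260×10^-3 m².
For a long solenoid, L = μ₀μᵣN²A/ℓ.
L = (4π×10⁻⁷)(2810)(4070)²(2.260×10^-3)/(0.412 m) = 320.9 H.

L ≈ 321 H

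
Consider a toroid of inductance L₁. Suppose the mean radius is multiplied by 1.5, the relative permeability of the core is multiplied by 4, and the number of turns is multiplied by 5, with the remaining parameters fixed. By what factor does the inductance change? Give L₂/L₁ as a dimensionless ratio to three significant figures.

L₂/L₁ = 66.7

For a toroid, L ∝ μᵣN²A/R.
L₂/L₁ = (1.5)^-1 × (4) × (5)^2 = 66.7.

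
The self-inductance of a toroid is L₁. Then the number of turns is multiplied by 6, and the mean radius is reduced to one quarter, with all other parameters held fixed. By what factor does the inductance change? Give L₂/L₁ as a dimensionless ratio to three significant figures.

L₂/L₁ = 144

For a toroid, L ∝ μᵣN²A/R.
L₂/L₁ = (6)^2 × (0.25)^-1 = 144.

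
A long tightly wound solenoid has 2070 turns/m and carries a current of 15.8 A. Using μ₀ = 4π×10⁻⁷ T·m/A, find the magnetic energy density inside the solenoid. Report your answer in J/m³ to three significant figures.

B = μ₀nI = (4π×10⁻⁷)(2.070×10^3)(15.8) = 4.110×10^-2 T.
u = B²/(2μ₀) = (4.110×10^-2)²/(2×4π×10⁻⁷) = 672.1 J/m³.

u ≈ 672 J/m³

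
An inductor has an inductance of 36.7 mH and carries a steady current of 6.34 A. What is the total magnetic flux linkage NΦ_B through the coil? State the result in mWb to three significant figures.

NΦ_B ≈ 233 mWb

From L = NΦ_B/I, the flux linkage is NΦ_B = LI.
NΦ_B = (3.670×10^-2 H)(6.34 A) = 0.2327 Wb.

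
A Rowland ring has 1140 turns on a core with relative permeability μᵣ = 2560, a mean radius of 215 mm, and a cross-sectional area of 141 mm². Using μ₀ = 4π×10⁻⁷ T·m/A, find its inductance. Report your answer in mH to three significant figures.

L ≈ 436 mH

For a thin toroid, L = μ₀μᵣN²A/(2πR).
L = (4π×10⁻⁷)(2560)(1140)²(1.410×10^-4) / (2π×0.215 m) = 0.4364 H.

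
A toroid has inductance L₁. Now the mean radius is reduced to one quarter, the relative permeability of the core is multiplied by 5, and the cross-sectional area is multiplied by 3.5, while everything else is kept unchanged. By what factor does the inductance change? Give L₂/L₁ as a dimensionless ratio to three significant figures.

L₂/L₁ = 70.0

For a toroid, L ∝ μᵣN²A/R.
L₂/L₁ = (0.25)^-1 × (5) × (3.5) = 70.0.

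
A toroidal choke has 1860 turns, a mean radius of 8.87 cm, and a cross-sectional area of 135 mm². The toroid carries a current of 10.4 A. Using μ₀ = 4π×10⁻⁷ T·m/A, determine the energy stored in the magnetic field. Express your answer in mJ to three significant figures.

L = μ₀N²A/(2πR) = (4π×10⁻⁷)(1860)²(1.350×10^-4)/(2π×8.870×10^-2) = 1.053×10^-3 H.
U = ½LI² = ½(1.053×10^-3)(10.4)² = 5.695×10^-2 J.

U ≈ 57.0 mJ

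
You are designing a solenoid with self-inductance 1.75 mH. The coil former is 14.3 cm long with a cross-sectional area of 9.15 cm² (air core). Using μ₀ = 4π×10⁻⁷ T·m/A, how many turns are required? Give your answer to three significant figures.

N ≈ 467 turns

A = 9.15 cm² = 9.150×10^-4 m².
From L = μ₀N²A/ℓ, N = √(Lℓ / (μ₀A)).
N = √[(1.750×10^-3)(0.143) / ((4π×10⁻⁷)×9.150×10^-4)] = √(2.176×10^5) ≈ 466.5.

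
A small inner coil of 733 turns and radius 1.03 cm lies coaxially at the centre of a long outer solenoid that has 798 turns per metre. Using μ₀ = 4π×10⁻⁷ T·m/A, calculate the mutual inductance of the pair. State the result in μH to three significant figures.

M ≈ 245 μH

The outer solenoid produces a uniform field B₁ = μ₀n₁I₁ across the inner coil,
so the flux linkage is N₂Φ = N₂B₁A₂ = μ₀n₁N₂A₂·I₁, giving M = μ₀n₁N₂A₂.
A₂ = πr² = π(1.030×10^-2 m)² = 3.333×10^-4 m².
M = (4π×10⁻⁷)(798)(733)(3.333×10^-4) = 2.450×10^-4 H.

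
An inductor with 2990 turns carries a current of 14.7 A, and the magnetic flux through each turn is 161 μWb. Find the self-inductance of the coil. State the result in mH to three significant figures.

Self-inductance is defined by L = NΦ_B/I (flux linkage over current).
L = (2990)(1.610×10^-4 Wb)/(14.7 A) = 3.2748×10^-2 H.

L ≈ 32.7 mH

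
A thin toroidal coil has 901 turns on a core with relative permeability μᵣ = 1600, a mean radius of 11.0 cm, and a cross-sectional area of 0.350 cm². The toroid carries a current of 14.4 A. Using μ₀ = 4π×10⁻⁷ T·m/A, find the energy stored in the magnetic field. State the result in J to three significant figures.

U ≈ 8.57 J

L = μ₀μᵣN²A/(2πR) = (4π×10⁻⁷)(1600)(901)²(3.500×10^-5)/(2π×0.11) = 8.266×10^-2 H.
U = ½LI² = ½(8.266×10^-2)(14.4)² = 8.57 J.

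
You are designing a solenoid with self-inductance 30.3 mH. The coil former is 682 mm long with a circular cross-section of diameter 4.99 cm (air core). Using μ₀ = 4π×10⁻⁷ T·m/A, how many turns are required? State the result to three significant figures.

A = π(d/2)² = π(2.495×10^-2 m)² = 1.956×10^-3 m².
From L = μ₀N²A/ℓ, N = √(Lℓ / (μ₀A)).
N = √[(3.030×10^-2)(0.682) / ((4π×10⁻⁷)×1.956×10^-3)] = √(8.409×10^6) ≈ 2899.8.

N ≈ 2900 turns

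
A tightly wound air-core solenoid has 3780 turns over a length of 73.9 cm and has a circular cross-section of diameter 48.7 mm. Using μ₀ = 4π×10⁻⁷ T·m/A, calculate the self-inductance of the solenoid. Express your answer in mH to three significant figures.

L ≈ 45.3 mH

A = π(d/2)² = π(2.435×10^-2 m)² = 1.863×10^-3 m².
For a long solenoid, L = μ₀N²A/ℓ.
L = (4π×10⁻⁷)(3780)²(1.863×10^-3)/(0.739 m) = 4.526×10^-2 H.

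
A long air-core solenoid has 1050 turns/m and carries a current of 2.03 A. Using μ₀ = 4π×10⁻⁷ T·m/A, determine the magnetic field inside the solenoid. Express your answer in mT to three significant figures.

Inside a long solenoid, B = μ₀nI.
B = (4π×10⁻⁷)(1.050×10^3 m⁻¹)(2.03 A) = 2.679×10^-3 T.

B ≈ 2.68 mT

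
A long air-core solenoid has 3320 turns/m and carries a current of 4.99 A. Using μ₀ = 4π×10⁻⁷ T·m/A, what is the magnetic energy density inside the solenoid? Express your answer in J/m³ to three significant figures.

u ≈ 172 J/m³

B = μ₀nI = (4π×10⁻⁷)(3.320×10^3)(4.99) = 2.082×10^-2 T.
u = B²/(2μ₀) = (2.082×10^-2)²/(2×4π×10⁻⁷) = 172.4 J/m³.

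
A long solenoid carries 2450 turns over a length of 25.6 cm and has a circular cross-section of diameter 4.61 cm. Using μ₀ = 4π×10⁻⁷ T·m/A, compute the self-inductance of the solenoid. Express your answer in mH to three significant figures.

A = π(d/2)² = π(2.305×10^-2 m)² = 1.669×10^-3 m².
For a long solenoid, L = μ₀N²A/ℓ.
L = (4π×10⁻⁷)(2450)²(1.669×10^-3)/(0.256 m) = 4.918×10^-2 H.

L ≈ 49.2 mH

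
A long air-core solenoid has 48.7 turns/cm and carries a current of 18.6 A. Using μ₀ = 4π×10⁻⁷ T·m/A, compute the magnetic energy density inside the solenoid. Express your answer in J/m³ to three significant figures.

u ≈ 5160 J/m³

B = μ₀nI = (4π×10⁻⁷)(4.870×10^3)(18.6) = 0.1138 T.
u = B²/(2μ₀) = (0.1138)²/(2×4π×10⁻⁷) = 5.155×10^3 J/m³.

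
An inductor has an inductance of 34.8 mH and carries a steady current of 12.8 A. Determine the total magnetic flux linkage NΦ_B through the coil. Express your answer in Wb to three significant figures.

From L = NΦ_B/I, the flux linkage is NΦ_B = LI.
NΦ_B = (3.480×10^-2 H)(12.8 A) = 0.4454 Wb.

NΦ_B ≈ 0.445 Wb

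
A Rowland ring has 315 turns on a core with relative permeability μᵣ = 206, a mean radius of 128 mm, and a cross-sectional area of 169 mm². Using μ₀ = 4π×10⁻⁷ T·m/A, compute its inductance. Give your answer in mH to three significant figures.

For a thin toroid, L = μ₀μᵣN²A/(2πR).
L = (4π×10⁻⁷)(206)(315)²(1.690×10^-4) / (2π×0.128 m) = 5.398×10^-3 H.

L ≈ 5.40 mH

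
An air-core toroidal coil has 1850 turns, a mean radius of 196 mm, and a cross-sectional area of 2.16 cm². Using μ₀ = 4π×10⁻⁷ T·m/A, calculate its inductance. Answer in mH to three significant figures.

L ≈ 0.754 mH

For a thin toroid, L = μ₀N²A/(2πR).
L = (4π×10⁻⁷)(1850)²(2.160×10^-4) / (2π×0.196 m) = 7.543×10^-4 H.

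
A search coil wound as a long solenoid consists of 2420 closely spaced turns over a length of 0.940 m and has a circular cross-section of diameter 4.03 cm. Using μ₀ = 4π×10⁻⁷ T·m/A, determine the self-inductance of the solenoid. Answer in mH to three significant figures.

A = π(d/2)² = π(2.015×10^-2 m)² = 1.276×10^-3 m².
For a long solenoid, L = μ₀N²A/ℓ.
L = (4π×10⁻⁷)(2420)²(1.276×10^-3)/(0.94 m) = 9.986×10^-3 H.

L ≈ 9.99 mH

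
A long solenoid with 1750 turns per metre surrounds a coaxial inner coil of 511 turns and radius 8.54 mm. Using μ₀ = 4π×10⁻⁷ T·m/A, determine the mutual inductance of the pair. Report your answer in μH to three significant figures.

M ≈ 257 μH

The outer solenoid produces a uniform field B₁ = μ₀n₁I₁ across the inner coil,
so the flux linkage is N₂Φ = N₂B₁A₂ = μ₀n₁N₂A₂·I₁, giving M = μ₀n₁N₂A₂.
A₂ = πr² = π(8.540×10^-3 m)² = 2.291×10^-4 m².
M = (4π×10⁻⁷)(1750)(511)(2.291×10^-4) = 2.5747×10^-4 H.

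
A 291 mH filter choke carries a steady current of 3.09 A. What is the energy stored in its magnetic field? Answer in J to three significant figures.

Stored magnetic energy: U = ½LI².
U = ½(0.291 H)(3.09 A)² = 1.389 J.

U ≈ 1.39 J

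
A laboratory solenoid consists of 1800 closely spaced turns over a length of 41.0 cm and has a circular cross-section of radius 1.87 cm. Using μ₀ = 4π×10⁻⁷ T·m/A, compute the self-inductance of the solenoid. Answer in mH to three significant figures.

A = πr² = π(1.870×10^-2 m)² = 1.099×10^-3 m².
For a long solenoid, L = μ₀N²A/ℓ.
L = (4π×10⁻⁷)(1800)²(1.099×10^-3)/(0.41 m) = 1.091×10^-2 H.

L ≈ 10.9 mH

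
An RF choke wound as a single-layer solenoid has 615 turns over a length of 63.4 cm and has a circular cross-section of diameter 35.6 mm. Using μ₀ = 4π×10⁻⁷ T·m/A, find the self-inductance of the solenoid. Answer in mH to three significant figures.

L ≈ 0.746 mH

A = π(d/2)² = π(1.780×10^-2 m)² = 9.954×10^-4 m².
For a long solenoid, L = μ₀N²A/ℓ.
L = (4π×10⁻⁷)(615)²(9.954×10^-4)/(0.634 m) = 7.462×10^-4 H.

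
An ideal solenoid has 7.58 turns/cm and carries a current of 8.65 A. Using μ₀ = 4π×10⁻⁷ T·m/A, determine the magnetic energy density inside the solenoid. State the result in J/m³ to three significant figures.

u ≈ 27.0 J/m³

B = μ₀nI = (4π×10⁻⁷)(758)(8.65) = 8.239×10^-3 T.
u = B²/(2μ₀) = (8.239×10^-3)²/(2×4π×10⁻⁷) = 27.01 J/m³.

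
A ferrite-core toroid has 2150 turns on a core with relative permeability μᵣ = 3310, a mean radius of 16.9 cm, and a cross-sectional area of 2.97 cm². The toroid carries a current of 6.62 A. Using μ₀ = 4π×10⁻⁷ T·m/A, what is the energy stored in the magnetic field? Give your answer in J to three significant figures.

L = μ₀μᵣN²A/(2πR) = (4π×10⁻⁷)(3310)(2150)²(2.970×10^-4)/(2π×0.169) = 5.378 H.
U = ½LI² = ½(5.378)(6.62)² = 117.8 J.

U ≈ 118 J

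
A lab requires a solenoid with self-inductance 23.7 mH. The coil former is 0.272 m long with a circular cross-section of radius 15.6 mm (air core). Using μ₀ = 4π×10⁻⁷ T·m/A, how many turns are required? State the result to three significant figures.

A = πr² = π(1.560×10^-2 m)² = 7.645×10^-4 m².
From L = μ₀N²A/ℓ, N = √(Lℓ / (μ₀A)).
N = √[(2.370×10^-2)(0.272) / ((4π×10⁻⁷)×7.645×10^-4)] = √(6.710×10^6) ≈ 2590.3.

N ≈ 2590 turns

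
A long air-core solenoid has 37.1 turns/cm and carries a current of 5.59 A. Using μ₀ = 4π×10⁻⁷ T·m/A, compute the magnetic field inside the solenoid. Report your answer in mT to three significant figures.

Inside a long solenoid, B = μ₀nI.
B = (4π×10⁻⁷)(3.710×10^3 m⁻¹)(5.59 A) = 2.606×10^-2 T.

B ≈ 26.1 mT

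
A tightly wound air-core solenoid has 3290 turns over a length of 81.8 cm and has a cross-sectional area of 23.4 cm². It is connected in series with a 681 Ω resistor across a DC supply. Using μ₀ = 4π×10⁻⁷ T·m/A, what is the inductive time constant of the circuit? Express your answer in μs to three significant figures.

τ ≈ 57.1 μs

A = 23.4 cm² = 2.340×10^-3 m².
L = μ₀N²A/ℓ = (4π×10⁻⁷)(3290)²(2.340×10^-3)/(0.818) = 3.891×10^-2 H.
τ = L/R = (3.891×10^-2)/(681) = 5.714×10^-5 s.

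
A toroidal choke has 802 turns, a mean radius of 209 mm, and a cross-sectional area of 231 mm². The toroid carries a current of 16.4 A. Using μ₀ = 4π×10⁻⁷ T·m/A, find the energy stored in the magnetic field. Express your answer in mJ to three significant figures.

U ≈ 19.1 mJ

L = μ₀N²A/(2πR) = (4π×10⁻⁷)(802)²(2.310×10^-4)/(2π×0.209) = 1.422×10^-4 H.
U = ½LI² = ½(1.422×10^-4)(16.4)² = 1.912×10^-2 J.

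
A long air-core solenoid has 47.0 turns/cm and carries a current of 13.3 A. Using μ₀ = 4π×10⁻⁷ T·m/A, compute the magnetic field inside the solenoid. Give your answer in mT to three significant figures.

Inside a long solenoid, B = μ₀nI.
B = (4π×10⁻⁷)(4.700×10^3 m⁻¹)(13.3 A) = 7.855×10^-2 T.

B ≈ 78.6 mT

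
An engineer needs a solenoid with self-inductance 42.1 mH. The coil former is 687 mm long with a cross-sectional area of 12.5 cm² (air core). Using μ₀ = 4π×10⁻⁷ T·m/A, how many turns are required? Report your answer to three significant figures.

N ≈ 4290 turns

A = 12.5 cm² = 1.250×10^-3 m².
From L = μ₀N²A/ℓ, N = √(Lℓ / (μ₀A)).
N = √[(4.210×10^-2)(0.687) / ((4π×10⁻⁷)×1.250×10^-3)] = √(1.841×10^7) ≈ 4291.0.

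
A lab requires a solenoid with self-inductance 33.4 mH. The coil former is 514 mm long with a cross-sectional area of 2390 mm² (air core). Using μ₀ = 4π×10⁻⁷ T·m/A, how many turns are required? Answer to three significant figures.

N ≈ 2390 turns

A = 2390 mm² = 2.390×10^-3 m².
From L = μ₀N²A/ℓ, N = √(Lℓ / (μ₀A)).
N = √[(3.340×10^-2)(0.514) / ((4π×10⁻⁷)×2.390×10^-3)] = √(5.716×10^6) ≈ 2390.8.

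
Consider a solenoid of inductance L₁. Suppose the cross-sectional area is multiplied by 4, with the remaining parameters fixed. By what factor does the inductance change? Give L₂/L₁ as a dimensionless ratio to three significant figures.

L₂/L₁ = 4.00

For a solenoid, L ∝ μᵣN²A/ℓ.
L₂/L₁ = (4) = 4.00.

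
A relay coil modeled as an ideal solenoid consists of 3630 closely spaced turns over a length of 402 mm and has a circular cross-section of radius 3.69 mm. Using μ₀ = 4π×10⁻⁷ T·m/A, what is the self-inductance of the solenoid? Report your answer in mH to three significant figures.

A = πr² = π(3.690×10^-3 m)² = 4.278×10^-5 m².
For a long solenoid, L = μ₀N²A/ℓ.
L = (4π×10⁻⁷)(3630)²(4.278×10^-5)/(0.402 m) = 1.762×10^-3 H.

L ≈ 1.76 mH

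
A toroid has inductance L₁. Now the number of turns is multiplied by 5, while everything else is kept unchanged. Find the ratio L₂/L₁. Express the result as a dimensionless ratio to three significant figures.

For a toroid, L ∝ μᵣN²A/R.
L₂/L₁ = (5)^2 = 25.0.

L₂/L₁ = 25.0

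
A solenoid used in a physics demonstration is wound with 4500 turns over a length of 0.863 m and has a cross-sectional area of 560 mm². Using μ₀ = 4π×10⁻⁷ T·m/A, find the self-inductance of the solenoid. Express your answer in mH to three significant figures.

L ≈ 16.5 mH

A = 560 mm² = 5.600×10^-4 m².
For a long solenoid, L = μ₀N²A/ℓ.
L = (4π×10⁻⁷)(4500)²(5.600×10^-4)/(0.863 m) = 1.651×10^-2 H.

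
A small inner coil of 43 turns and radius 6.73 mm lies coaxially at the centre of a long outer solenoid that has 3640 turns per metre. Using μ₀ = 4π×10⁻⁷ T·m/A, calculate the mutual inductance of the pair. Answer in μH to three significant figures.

The outer solenoid produces a uniform field B₁ = μ₀n₁I₁ across the inner coil,
so the flux linkage is N₂Φ = N₂B₁A₂ = μ₀n₁N₂A₂·I₁, giving M = μ₀n₁N₂A₂.
A₂ = πr² = π(6.730×10^-3 m)² = 1.423×10^-4 m².
M = (4π×10⁻⁷)(3640)(43)(1.423×10^-4) = 2.799×10^-5 H.

M ≈ 28.0 μH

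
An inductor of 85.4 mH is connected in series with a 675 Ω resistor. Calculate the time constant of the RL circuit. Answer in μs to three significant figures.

τ = L/R = (8.540×10^-2 H)/(675 Ω) = 1.265×10^-4 s.

τ ≈ 127 μs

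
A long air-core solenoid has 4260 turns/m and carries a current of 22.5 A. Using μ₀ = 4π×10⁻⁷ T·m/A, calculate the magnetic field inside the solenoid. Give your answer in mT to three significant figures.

B ≈ 120 mT

Inside a long solenoid, B = μ₀nI.
B = (4π×10⁻⁷)(4.260×10^3 m⁻¹)(22.5 A) = 0.1204 T.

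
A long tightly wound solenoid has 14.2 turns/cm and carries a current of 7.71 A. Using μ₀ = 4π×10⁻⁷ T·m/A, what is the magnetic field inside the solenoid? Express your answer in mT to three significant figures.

Inside a long solenoid, B = μ₀nI.
B = (4π×10⁻⁷)(1.420×10^3 m⁻¹)(7.71 A) = 1.376×10^-2 T.

B ≈ 13.8 mT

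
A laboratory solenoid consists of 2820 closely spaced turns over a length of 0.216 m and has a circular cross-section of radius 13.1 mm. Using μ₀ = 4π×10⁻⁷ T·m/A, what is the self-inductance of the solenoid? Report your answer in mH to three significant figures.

A = πr² = π(1.310×10^-2 m)² = 5.391×10^-4 m².
For a long solenoid, L = μ₀N²A/ℓ.
L = (4π×10⁻⁷)(2820)²(5.391×10^-4)/(0.216 m) = 2.494×10^-2 H.

L ≈ 24.9 mH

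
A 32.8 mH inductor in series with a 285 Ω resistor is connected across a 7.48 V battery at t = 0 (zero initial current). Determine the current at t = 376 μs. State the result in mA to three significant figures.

τ = L/R = 3.280×10^-2/285 = 1.151×10^-4 s; final current I_∞ = ε/R = 7.48/285 = 2.6246×10^-2 A.
I(t) = I_∞(1 − e^(−t/τ)) with t/τ = 3.267.
I = (2.6246×10^-2)(1 − e^(−3.267)) = 2.5245×10^-2 A.

I ≈ 25.2 mA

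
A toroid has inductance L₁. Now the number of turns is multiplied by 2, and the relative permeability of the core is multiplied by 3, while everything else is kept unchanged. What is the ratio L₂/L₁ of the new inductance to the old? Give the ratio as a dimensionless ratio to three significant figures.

For a toroid, L ∝ μᵣN²A/R.
L₂/L₁ = (2)^2 × (3) = 12.0.

L₂/L₁ = 12.0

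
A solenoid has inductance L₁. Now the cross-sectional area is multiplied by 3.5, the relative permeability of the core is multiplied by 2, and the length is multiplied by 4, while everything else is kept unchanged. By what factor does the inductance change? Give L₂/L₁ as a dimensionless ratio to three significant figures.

L₂/L₁ = 1.75

For a solenoid, L ∝ μᵣN²A/ℓ.
L₂/L₁ = (3.5) × (2) × (4)^-1 = 1.75.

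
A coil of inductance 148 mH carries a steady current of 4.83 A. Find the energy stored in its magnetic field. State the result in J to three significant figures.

U ≈ 1.73 J

Stored magnetic energy: U = ½LI².
U = ½(0.148 H)(4.83 A)² = 1.726 J.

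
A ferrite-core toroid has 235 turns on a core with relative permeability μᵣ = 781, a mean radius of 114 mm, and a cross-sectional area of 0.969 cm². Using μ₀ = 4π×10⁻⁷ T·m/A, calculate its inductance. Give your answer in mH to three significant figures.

L ≈ 7.33 mH

For a thin toroid, L = μ₀μᵣN²A/(2πR).
L = (4π×10⁻⁷)(781)(235)²(9.690×10^-5) / (2π×0.114 m) = 7.332×10^-3 H.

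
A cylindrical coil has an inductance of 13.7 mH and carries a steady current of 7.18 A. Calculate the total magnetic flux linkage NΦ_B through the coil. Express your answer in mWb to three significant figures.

From L = NΦ_B/I, the flux linkage is NΦ_B = LI.
NΦ_B = (1.370×10^-2 H)(7.18 A) = 9.837×10^-2 Wb.

NΦ_B ≈ 98.4 mWb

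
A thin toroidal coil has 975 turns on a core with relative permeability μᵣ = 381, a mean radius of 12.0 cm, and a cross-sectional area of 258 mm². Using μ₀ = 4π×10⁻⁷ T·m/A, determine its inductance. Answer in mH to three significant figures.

L ≈ 156 mH

For a thin toroid, L = μ₀μᵣN²A/(2πR).
L = (4π×10⁻⁷)(381)(975)²(2.580×10^-4) / (2π×0.12 m) = 0.1557 H.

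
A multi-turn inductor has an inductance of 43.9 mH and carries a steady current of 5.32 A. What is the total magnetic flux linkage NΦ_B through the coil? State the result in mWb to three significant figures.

From L = NΦ_B/I, the flux linkage is NΦ_B = LI.
NΦ_B = (4.390×10^-2 H)(5.32 A) = 0.2335 Wb.

NΦ_B ≈ 234 mWb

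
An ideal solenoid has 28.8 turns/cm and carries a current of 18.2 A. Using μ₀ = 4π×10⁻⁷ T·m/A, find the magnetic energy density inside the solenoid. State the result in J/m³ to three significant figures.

B = μ₀nI = (4π×10⁻⁷)(2.880×10^3)(18.2) = 6.587×10^-2 T.
u = B²/(2μ₀) = (6.587×10^-2)²/(2×4π×10⁻⁷) = 1.726×10^3 J/m³.

u ≈ 1730 J/m³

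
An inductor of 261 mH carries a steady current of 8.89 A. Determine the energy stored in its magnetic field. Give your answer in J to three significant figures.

Stored magnetic energy: U = ½LI².
U = ½(0.261 H)(8.89 A)² = 10.31 J.

U ≈ 10.3 J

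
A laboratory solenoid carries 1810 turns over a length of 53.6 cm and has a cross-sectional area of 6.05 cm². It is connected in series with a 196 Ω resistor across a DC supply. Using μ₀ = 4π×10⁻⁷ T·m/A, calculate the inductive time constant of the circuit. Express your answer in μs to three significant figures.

A = 6.05 cm² = 6.050×10^-4 m².
L = μ₀N²A/ℓ = (4π×10⁻⁷)(1810)²(6.050×10^-4)/(0.536) = 4.647×10^-3 H.
τ = L/R = (4.647×10^-3)/(196) = 2.371×10^-5 s.

τ ≈ 23.7 μs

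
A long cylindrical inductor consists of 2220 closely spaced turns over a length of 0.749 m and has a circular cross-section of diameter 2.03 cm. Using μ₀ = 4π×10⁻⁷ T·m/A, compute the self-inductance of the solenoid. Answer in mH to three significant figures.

A = π(d/2)² = π(1.015×10^-2 m)² = 3.237×10^-4 m².
For a long solenoid, L = μ₀N²A/ℓ.
L = (4π×10⁻⁷)(2220)²(3.237×10^-4)/(0.749 m) = 2.676×10^-3 H.

L ≈ 2.68 mH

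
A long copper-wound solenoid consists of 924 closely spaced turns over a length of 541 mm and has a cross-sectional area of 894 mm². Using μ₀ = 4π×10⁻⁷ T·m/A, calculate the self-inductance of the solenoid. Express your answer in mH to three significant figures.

A = 894 mm² = 8.940×10^-4 m².
For a long solenoid, L = μ₀N²A/ℓ.
L = (4π×10⁻⁷)(924)²(8.940×10^-4)/(0.541 m) = 1.773×10^-3 H.

L ≈ 1.77 mH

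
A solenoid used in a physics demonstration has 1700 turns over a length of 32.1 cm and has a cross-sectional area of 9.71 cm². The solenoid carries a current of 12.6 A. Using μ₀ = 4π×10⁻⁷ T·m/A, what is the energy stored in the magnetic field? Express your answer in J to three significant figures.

U ≈ 0.872 J

A = 9.71 cm² = 9.710×10^-4 m².
L = μ₀N²A/ℓ = (4π×10⁻⁷)(1700)²(9.710×10^-4)/(0.321) = 1.099×10^-2 H.
U = ½LI² = ½(1.099×10^-2)(12.6)² = 0.872 J.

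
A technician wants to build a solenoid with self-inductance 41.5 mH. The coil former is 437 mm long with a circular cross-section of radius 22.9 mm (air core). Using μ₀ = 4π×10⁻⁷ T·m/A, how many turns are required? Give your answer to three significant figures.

A = πr² = π(2.290×10^-2 m)² = 1.647×10^-3 m².
From L = μ₀N²A/ℓ, N = √(Lℓ / (μ₀A)).
N = √[(4.150×10^-2)(0.437) / ((4π×10⁻⁷)×1.647×10^-3)] = √(8.760×10^6) ≈ 2959.7.

N ≈ 2960 turns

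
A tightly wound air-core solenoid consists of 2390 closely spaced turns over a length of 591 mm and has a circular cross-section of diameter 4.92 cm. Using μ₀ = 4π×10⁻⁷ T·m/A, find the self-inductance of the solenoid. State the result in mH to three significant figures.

L ≈ 23.1 mH

A = π(d/2)² = π(2.460×10^-2 m)² = 1.901×10^-3 m².
For a long solenoid, L = μ₀N²A/ℓ.
L = (4π×10⁻⁷)(2390)²(1.901×10^-3)/(0.591 m) = 2.309×10^-2 H.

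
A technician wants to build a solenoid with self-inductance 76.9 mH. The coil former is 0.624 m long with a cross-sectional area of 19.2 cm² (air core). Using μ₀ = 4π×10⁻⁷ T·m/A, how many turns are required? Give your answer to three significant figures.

A = 19.2 cm² = 1.920×10^-3 m².
From L = μ₀N²A/ℓ, N = √(Lℓ / (μ₀A)).
N = √[(7.690×10^-2)(0.624) / ((4π×10⁻⁷)×1.920×10^-3)] = √(1.989×10^7) ≈ 4459.6.

N ≈ 4460 turns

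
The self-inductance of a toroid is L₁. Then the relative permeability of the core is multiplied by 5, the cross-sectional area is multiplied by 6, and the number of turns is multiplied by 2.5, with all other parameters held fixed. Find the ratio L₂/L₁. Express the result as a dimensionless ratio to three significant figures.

For a toroid, L ∝ μᵣN²A/R.
L₂/L₁ = (5) × (6) × (2.5)^2 = 188.

L₂/L₁ = 188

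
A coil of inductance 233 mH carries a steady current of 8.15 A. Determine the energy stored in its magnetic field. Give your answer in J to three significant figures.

Stored magnetic energy: U = ½LI².
U = ½(0.233 H)(8.15 A)² = 7.738 J.

U ≈ 7.74 J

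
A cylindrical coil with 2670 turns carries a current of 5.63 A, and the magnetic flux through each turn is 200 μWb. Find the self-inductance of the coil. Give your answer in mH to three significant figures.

L ≈ 94.8 mH

Self-inductance is defined by L = NΦ_B/I (flux linkage over current).
L = (2670)(2.000×10^-4 Wb)/(5.63 A) = 9.4849×10^-2 H.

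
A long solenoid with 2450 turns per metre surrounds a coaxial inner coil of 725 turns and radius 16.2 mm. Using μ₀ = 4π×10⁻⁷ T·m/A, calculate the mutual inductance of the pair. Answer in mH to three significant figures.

M ≈ 1.84 mH

The outer solenoid produces a uniform field B₁ = μ₀n₁I₁ across the inner coil,
so the flux linkage is N₂Φ = N₂B₁A₂ = μ₀n₁N₂A₂·I₁, giving M = μ₀n₁N₂A₂.
A₂ = πr² = π(1.620×10^-2 m)² = 8.2448×10^-4 m².
M = (4π×10⁻⁷)(2450)(725)(8.2448×10^-4) = 1.840×10^-3 H.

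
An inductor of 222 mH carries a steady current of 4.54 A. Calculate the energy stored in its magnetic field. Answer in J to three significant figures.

Stored magnetic energy: U = ½LI².
U = ½(0.222 H)(4.54 A)² = 2.288 J.

U ≈ 2.29 J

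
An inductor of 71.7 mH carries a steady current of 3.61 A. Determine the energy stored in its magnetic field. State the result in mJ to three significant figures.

U ≈ 467 mJ

Stored magnetic energy: U = ½LI².
U = ½(7.170×10^-2 H)(3.61 A)² = 0.4672 J.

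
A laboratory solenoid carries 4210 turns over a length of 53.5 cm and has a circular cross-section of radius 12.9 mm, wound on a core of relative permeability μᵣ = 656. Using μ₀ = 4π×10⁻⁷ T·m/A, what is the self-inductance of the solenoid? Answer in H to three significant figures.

L ≈ 14.3 H

A = πr² = π(1.290×10^-2 m)² = 5.228×10^-4 m².
For a long solenoid, L = μ₀μᵣN²A/ℓ.
L = (4π×10⁻⁷)(656)(4210)²(5.228×10^-4)/(0.535 m) = 14.28 H.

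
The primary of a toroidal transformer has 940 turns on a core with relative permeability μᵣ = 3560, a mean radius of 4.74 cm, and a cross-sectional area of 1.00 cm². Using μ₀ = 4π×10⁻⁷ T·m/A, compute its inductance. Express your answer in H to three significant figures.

L ≈ 1.33 H

For a thin toroid, L = μ₀μᵣN²A/(2πR).
L = (4π×10⁻⁷)(3560)(940)²(1.000×10^-4) / (2π×4.740×10^-2 m) = 1.327 H.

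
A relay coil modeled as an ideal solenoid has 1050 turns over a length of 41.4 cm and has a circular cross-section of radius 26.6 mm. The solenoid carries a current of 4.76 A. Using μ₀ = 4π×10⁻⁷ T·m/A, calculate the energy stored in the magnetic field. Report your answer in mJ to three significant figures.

A = πr² = π(2.660×10^-2 m)² = 2.223×10^-3 m².
L = μ₀N²A/ℓ = (4π×10⁻⁷)(1050)²(2.223×10^-3)/(0.414) = 7.439×10^-3 H.
U = ½LI² = ½(7.439×10^-3)(4.76)² = 8.427×10^-2 J.

U ≈ 84.3 mJ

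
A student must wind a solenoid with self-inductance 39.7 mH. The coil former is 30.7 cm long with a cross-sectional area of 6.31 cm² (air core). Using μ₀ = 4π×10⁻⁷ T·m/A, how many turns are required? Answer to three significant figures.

A = 6.31 cm² = 6.310×10^-4 m².
From L = μ₀N²A/ℓ, N = √(Lℓ / (μ₀A)).
N = √[(3.970×10^-2)(0.307) / ((4π×10⁻⁷)×6.310×10^-4)] = √(1.537×10^7) ≈ 3920.5.

N ≈ 3920 turns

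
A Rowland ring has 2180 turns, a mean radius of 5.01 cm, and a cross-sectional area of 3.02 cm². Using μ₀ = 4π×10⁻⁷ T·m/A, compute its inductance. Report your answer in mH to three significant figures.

L ≈ 5.73 mH

For a thin toroid, L = μ₀N²A/(2πR).
L = (4π×10⁻⁷)(2180)²(3.020×10^-4) / (2π×5.010×10^-2 m) = 5.729×10^-3 H.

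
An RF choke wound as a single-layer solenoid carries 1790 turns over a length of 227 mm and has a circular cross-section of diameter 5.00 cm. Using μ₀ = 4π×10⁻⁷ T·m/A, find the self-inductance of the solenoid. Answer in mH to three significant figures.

A = π(d/2)² = π(2.500×10^-2 m)² = 1.963×10^-3 m².
For a long solenoid, L = μ₀N²A/ℓ.
L = (4π×10⁻⁷)(1790)²(1.963×10^-3)/(0.227 m) = 3.483×10^-2 H.

L ≈ 34.8 mH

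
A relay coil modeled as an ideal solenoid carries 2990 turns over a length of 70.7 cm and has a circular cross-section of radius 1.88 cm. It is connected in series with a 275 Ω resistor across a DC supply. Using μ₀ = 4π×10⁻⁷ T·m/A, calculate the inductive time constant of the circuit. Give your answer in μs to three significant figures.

A = πr² = π(1.880×10^-2 m)² = 1.110×10^-3 m².
L = μ₀N²A/ℓ = (4π×10⁻⁷)(2990)²(1.110×10^-3)/(0.707) = 1.764×10^-2 H.
τ = L/R = (1.764×10^-2)/(275) = 6.416×10^-5 s.

τ ≈ 64.2 μs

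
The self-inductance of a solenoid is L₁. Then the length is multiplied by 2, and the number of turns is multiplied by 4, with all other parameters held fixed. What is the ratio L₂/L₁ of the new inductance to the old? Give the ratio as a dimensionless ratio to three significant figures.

For a solenoid, L ∝ μᵣN²A/ℓ.
L₂/L₁ = (2)^-1 × (4)^2 = 8.00.

L₂/L₁ = 8.00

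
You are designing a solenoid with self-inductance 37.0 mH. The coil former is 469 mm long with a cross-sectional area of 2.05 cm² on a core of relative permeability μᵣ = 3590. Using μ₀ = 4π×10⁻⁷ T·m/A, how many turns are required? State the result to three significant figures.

A = 2.05 cm² = 2.050×10^-4 m².
From L = μ₀μᵣN²A/ℓ, N = √(Lℓ / (μ₀μᵣA)).
N = √[(3.700×10^-2)(0.469) / ((4π×10⁻⁷)(3590)×2.050×10^-4)] = √(1.876×10^4) ≈ 137.0.

N ≈ 137 turns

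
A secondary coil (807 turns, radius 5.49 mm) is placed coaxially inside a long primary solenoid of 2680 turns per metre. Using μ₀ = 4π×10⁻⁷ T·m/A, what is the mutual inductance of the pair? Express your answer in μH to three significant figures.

The outer solenoid produces a uniform field B₁ = μ₀n₁I₁ across the inner coil,
so the flux linkage is N₂Φ = N₂B₁A₂ = μ₀n₁N₂A₂·I₁, giving M = μ₀n₁N₂A₂.
A₂ = πr² = π(5.490×10^-3 m)² = 9.469×10^-5 m².
M = (4π×10⁻⁷)(2680)(807)(9.469×10^-5) = 2.573×10^-4 H.

M ≈ 257 μH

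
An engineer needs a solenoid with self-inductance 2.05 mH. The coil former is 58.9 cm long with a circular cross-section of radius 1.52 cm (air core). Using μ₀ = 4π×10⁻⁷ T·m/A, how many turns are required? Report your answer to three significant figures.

N ≈ 1150 turns

A = πr² = π(1.520×10^-2 m)² = 7.258×10^-4 m².
From L = μ₀N²A/ℓ, N = √(Lℓ / (μ₀A)).
N = √[(2.050×10^-3)(0.589) / ((4π×10⁻⁷)×7.258×10^-4)] = √(1.324×10^6) ≈ 1150.6.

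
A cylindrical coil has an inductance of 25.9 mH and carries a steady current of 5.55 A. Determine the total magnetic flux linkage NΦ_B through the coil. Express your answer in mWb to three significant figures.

From L = NΦ_B/I, the flux linkage is NΦ_B = LI.
NΦ_B = (2.590×10^-2 H)(5.55 A) = 0.1437 Wb.

NΦ_B ≈ 144 mWb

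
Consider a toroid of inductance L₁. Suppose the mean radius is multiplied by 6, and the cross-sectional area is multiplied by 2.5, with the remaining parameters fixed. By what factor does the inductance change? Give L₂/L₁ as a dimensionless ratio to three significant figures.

For a toroid, L ∝ μᵣN²A/R.
L₂/L₁ = (6)^-1 × (2.5) = 0.417.

L₂/L₁ = 0.417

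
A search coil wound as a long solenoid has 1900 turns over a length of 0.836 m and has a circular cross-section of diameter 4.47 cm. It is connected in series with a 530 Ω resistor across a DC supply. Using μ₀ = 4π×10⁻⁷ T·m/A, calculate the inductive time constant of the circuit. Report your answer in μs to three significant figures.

A = π(d/2)² = π(2.235×10^-2 m)² = 1.569×10^-3 m².
L = μ₀N²A/ℓ = (4π×10⁻⁷)(1900)²(1.569×10^-3)/(0.836) = 8.516×10^-3 H.
τ = L/R = (8.516×10^-3)/(530) = 1.607×10^-5 s.

τ ≈ 16.1 μs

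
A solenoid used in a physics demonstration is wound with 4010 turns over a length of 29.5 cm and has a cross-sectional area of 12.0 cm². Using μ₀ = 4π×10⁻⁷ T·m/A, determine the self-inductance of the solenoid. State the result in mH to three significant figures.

A = 12.0 cm² = 1.200×10^-3 m².
For a long solenoid, L = μ₀N²A/ℓ.
L = (4π×10⁻⁷)(4010)²(1.200×10^-3)/(0.295 m) = 8.220×10^-2 H.

L ≈ 82.2 mH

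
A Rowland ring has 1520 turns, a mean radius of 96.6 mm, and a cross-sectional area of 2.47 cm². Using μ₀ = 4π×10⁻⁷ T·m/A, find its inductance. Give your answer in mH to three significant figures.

For a thin toroid, L = μ₀N²A/(2πR).
L = (4π×10⁻⁷)(1520)²(2.470×10^-4) / (2π×9.660×10^-2 m) = 1.182×10^-3 H.

L ≈ 1.18 mH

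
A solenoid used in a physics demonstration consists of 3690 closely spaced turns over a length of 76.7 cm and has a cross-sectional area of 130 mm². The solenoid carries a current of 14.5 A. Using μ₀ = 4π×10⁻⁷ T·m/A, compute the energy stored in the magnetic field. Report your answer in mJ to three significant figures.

A = 130 mm² = 1.300×10^-4 m².
L = μ₀N²A/ℓ = (4π×10⁻⁷)(3690)²(1.300×10^-4)/(0.767) = 2.900×10^-3 H.
U = ½LI² = ½(2.900×10^-3)(14.5)² = 0.3049 J.

U ≈ 305 mJ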